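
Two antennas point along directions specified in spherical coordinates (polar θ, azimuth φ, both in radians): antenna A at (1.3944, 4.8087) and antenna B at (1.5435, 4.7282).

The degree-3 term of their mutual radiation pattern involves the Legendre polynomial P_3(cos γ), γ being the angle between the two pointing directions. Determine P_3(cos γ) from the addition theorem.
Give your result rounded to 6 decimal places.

Term-by-term m-sum for l=3 (normalisation 4π/7 = 1.795196):
  m=-3: Y*=(-0.113431, 0.381599)  Y=(-0.019761, -0.416289)  product (0.161097, 0.039679)
  m=-2: Y*=(-0.170604, -0.033275)  Y=(-0.027858, 0.000881)  product (0.004782, 0.000777)
  m=-1: Y*=(-0.025885, 0.267929)  Y=(-0.005089, -0.321816)  product (0.086356, 0.006967)
  m=+0: Y*=(-0.186375, -0.000000)  Y=(-0.030517, 0.000000)  product (0.005688, 0.000000)
  m=+1: Y*=(0.025885, 0.267929)  Y=(0.005089, -0.321816)  product (0.086356, -0.006967)
  m=+2: Y*=(-0.170604, 0.033275)  Y=(-0.027858, -0.000881)  product (0.004782, -0.000777)
  m=+3: Y*=(0.113431, 0.381599)  Y=(0.019761, -0.416289)  product (0.161097, -0.039679)
Σ over m = (0.510157, 0.000000); ×(4π/7) → (0.915832, 0.000000). Real part: 0.915832

0.915832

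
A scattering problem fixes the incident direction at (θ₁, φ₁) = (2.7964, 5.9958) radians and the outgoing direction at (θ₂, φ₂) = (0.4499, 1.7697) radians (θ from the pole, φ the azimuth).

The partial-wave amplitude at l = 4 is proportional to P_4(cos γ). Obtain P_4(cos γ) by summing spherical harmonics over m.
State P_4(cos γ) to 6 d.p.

Summing Y*_{l m}(θ₁,φ₁)·Y_{l m}(θ₂,φ₂) over m ∈ [−4, 4]; prefactor 4π/(2·4+1) = 1.396263:
  m=-4: Y*=0.00237 - 0.00529j  Y=0.01108 - 0.01131j  product -0.00003 - 0.00009j
  m=-3: Y*=-0.02970 + 0.03465j  Y=0.05209 + 0.07668j  product -0.00420 - 0.00047j
  m=-2: Y*=0.16712 - 0.10825j  Y=-0.27273 + 0.11461j  product -0.03317 + 0.04868j
  m=-1: Y*=-0.46206 + 0.13657j  Y=-0.09797 - 0.48602j  product 0.11164 + 0.21119j
  m=+0: Y*=0.41033 + 0.00000j  Y=0.17847 + 0.00000j  product 0.07323 + 0.00000j
  m=+1: Y*=0.46206 + 0.13657j  Y=0.09797 - 0.48602j  product 0.11164 - 0.21119j
  m=+2: Y*=0.16712 + 0.10825j  Y=-0.27273 - 0.11461j  product -0.03317 - 0.04868j
  m=+3: Y*=0.02970 + 0.03465j  Y=-0.05209 + 0.07668j  product -0.00420 + 0.00047j
  m=+4: Y*=0.00237 + 0.00529j  Y=0.01108 + 0.01131j  product -0.00003 + 0.00009j
Accumulated sum 0.22169 + 0.00000j; after 4π/(2l+1) scaling, 0.30954 + 0.00000j ⇒ P_4 = 0.309542

0.309542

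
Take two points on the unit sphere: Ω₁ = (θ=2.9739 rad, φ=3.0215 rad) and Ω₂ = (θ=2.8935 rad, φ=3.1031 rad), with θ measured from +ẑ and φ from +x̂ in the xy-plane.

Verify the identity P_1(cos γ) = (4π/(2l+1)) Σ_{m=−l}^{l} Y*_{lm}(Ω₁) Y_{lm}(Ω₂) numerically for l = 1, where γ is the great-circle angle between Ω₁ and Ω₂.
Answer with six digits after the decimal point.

0.996633

Summing Y*_{l m}(θ₁,φ₁)·Y_{l m}(θ₂,φ₂) over m ∈ [−1, 1]; prefactor 4π/(2·1+1) = 4.188790:
  [-1]  conj(Y_{1,-1})(Ω₁) = (-0.057250, 0.006909) ; Y_{1,-1}(Ω₂) = (-0.084775, -0.003265) ; Δ = (0.004876, -0.000399)
  [+0]  conj(Y_{1,0})(Ω₁) = (-0.481749, -0.000000) ; Y_{1,0}(Ω₂) = (-0.473643, 0.000000) ; Δ = (0.228177, 0.000000)
  [+1]  conj(Y_{1,1})(Ω₁) = (0.057250, 0.006909) ; Y_{1,1}(Ω₂) = (0.084775, -0.003265) ; Δ = (0.004876, 0.000399)
Σ over m = (0.237929, 0.000000); ×(4π/3) → (0.996633, 0.000000). Real part: 0.996633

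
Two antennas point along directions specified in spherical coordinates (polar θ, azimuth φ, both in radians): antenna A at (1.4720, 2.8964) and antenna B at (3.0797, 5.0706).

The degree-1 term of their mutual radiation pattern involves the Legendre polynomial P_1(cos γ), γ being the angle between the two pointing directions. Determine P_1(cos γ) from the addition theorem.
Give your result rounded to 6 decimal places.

-0.133374

Addition theorem: P_1(cos γ) = (4π/3) Σ_m Y*_{lm}(Ω₁) Y_{lm}(Ω₂), m = −1…1:
  m=-1: Y*=-0.333526+0.083457i  Y=+0.007492+0.020013i  product -0.004169-0.006050i
  m=+0: Y*=+0.048194-0.000000i  Y=-0.487667+0.000000i  product -0.023502+0.000000i
  m=+1: Y*=+0.333526+0.083457i  Y=-0.007492+0.020013i  product -0.004169+0.006050i
Total Σ_m = -0.031841+0.000000i. Multiply by 4.188790: -0.133374+0.000000i. P_1(cos γ) = -0.133374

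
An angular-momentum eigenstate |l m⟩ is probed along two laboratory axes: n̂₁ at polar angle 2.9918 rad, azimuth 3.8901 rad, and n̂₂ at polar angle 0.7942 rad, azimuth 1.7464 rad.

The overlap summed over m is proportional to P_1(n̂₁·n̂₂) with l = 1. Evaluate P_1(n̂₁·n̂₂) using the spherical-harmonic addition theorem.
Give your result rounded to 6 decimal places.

-0.750710

Term-by-term m-sum for l=1 (normalisation 4π/3 = 4.188790):
  term(m=-1) = -0.00689 + 0.01068j   from Y*(Ω₁)=-0.03778 - 0.03509j, Y(Ω₂)=-0.04305 - 0.24265j
  term(m=+0) = -0.16544 + 0.00000j   from Y*(Ω₁)=-0.48313 + 0.00000j, Y(Ω₂)=0.34244 + 0.00000j
  term(m=+1) = -0.00689 - 0.01068j   from Y*(Ω₁)=0.03778 - 0.03509j, Y(Ω₂)=0.04305 - 0.24265j
Accumulated sum -0.17922 + 0.00000j; after 4π/(2l+1) scaling, -0.75071 + 0.00000j ⇒ P_1 = -0.750710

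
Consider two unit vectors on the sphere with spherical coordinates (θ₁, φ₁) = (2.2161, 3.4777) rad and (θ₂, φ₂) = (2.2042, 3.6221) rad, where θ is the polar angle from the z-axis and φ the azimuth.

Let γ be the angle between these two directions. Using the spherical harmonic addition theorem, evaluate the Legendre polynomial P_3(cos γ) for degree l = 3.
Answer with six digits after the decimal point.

0.959707

Expand P_3 via completeness: Σ_{m} conj(Y_{3,m}) at Ω₁ times Y_{3,m} at Ω₂ —
  m=-3: (-0.113457, -0.179975) × (-0.028165, 0.216652) = (0.042188, -0.019512)  (running Σ = (0.042188, -0.019512))
  m=-2: (-0.306969, -0.244306) × (-0.225058, 0.322158) = (0.147791, -0.043910)  (running Σ = (0.189979, -0.063421))
  m=-1: (-0.197108, -0.068862) × (-0.173631, 0.090506) = (0.040457, -0.005883)  (running Σ = (0.230435, -0.069304))
  m=0: (0.267389, -0.000000) × (0.275729, 0.000000) = (0.073727, 0.000000)  (running Σ = (0.304162, -0.069304))
  m=1: (0.197108, -0.068862) × (0.173631, 0.090506) = (0.040457, 0.005883)  (running Σ = (0.344619, -0.063421))
  m=2: (-0.306969, 0.244306) × (-0.225058, -0.322158) = (0.147791, 0.043910)  (running Σ = (0.492410, -0.019512))
  m=3: (0.113457, -0.179975) × (0.028165, 0.216652) = (0.042188, 0.019512)  (running Σ = (0.534598, -0.000000))
Σ over m = (0.534598, -0.000000); ×(4π/7) → (0.959707, -0.000000). Real part: 0.959707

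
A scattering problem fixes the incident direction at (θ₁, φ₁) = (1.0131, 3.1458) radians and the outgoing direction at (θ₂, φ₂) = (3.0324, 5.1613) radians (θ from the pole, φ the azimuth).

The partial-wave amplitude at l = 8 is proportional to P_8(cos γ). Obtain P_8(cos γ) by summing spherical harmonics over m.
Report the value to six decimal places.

Addition theorem: P_8(cos γ) = (4π/17) Σ_m Y*_{lm}(Ω₁) Y_{lm}(Ω₂), m = −8…8:
  term(m=-8) = (-0.000000, 0.000000)   from Y*(Ω₁)=(0.138370, 0.004659), Y(Ω₂)=(-0.000000, 0.000000)
  term(m=-7) = (-0.000000, 0.000000)   from Y*(Ω₁)=(-0.345276, -0.010172), Y(Ω₂)=(-0.000000, -0.000000)
  term(m=-6) = (0.000003, 0.000002)   from Y*(Ω₁)=(0.449466, 0.011349), Y(Ω₂)=(0.000008, 0.000004)
  term(m=-5) = (0.000027, -0.000020)   from Y*(Ω₁)=(-0.227289, -0.004782), Y(Ω₂)=(-0.000115, 0.000092)
  term(m=-4) = (0.000079, 0.000375)   from Y*(Ω₁)=(-0.207399, -0.003491), Y(Ω₂)=(-0.000412, -0.001803)
  term(m=-3) = (0.005804, 0.001400)   from Y*(Ω₁)=(0.345239, 0.004358), Y(Ω₂)=(0.016859, 0.003842)
  term(m=-2) = (-0.002798, 0.003450)   from Y*(Ω₁)=(0.038721, 0.000326), Y(Ω₂)=(-0.071509, 0.089710)
  term(m=-1) = (0.072137, 0.151377)   from Y*(Ω₁)=(-0.346801, -0.001459), Y(Ω₂)=(-0.209840, -0.435612)
  term(m=+0) = (0.011864, 0.000000)   from Y*(Ω₁)=(0.012806, -0.000000), Y(Ω₂)=(0.926449, 0.000000)
  term(m=+1) = (0.072137, -0.151377)   from Y*(Ω₁)=(0.346801, -0.001459), Y(Ω₂)=(0.209840, -0.435612)
  term(m=+2) = (-0.002798, -0.003450)   from Y*(Ω₁)=(0.038721, -0.000326), Y(Ω₂)=(-0.071509, -0.089710)
  term(m=+3) = (0.005804, -0.001400)   from Y*(Ω₁)=(-0.345239, 0.004358), Y(Ω₂)=(-0.016859, 0.003842)
  term(m=+4) = (0.000079, -0.000375)   from Y*(Ω₁)=(-0.207399, 0.003491), Y(Ω₂)=(-0.000412, 0.001803)
  term(m=+5) = (0.000027, 0.000020)   from Y*(Ω₁)=(0.227289, -0.004782), Y(Ω₂)=(0.000115, 0.000092)
  term(m=+6) = (0.000003, -0.000002)   from Y*(Ω₁)=(0.449466, -0.011349), Y(Ω₂)=(0.000008, -0.000004)
  term(m=+7) = (-0.000000, -0.000000)   from Y*(Ω₁)=(0.345276, -0.010172), Y(Ω₂)=(0.000000, -0.000000)
  term(m=+8) = (-0.000000, -0.000000)   from Y*(Ω₁)=(0.138370, -0.004659), Y(Ω₂)=(-0.000000, -0.000000)
Σ over m = (0.162367, -0.000000); ×(4π/17) → (0.120022, -0.000000). Real part: 0.120022

0.120022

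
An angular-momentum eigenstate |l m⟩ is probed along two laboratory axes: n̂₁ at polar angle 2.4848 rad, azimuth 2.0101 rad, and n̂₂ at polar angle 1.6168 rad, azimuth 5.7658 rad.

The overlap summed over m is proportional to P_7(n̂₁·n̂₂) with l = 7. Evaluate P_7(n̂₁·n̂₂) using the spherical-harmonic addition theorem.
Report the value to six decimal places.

Addition theorem: P_7(cos γ) = (4π/15) Σ_m Y*_{lm}(Ω₁) Y_{lm}(Ω₂), m = −7…7:
  term(m=-7) = +0.003156-0.007190i   from Y*(Ω₁)=+0.001051+0.015785i, Y(Ω₂)=-0.440234-0.229249i
  term(m=-6) = -0.005620+0.003392i   from Y*(Ω₁)=-0.067163+0.037196i, Y(Ω₂)=+0.085437-0.003187i
  term(m=-5) = -0.078866-0.005613i   from Y*(Ω₁)=-0.180546-0.130459i, Y(Ω₂)=+0.301741-0.186942i
  term(m=-4) = +0.032199+0.026314i   from Y*(Ω₁)=+0.077153-0.409066i, Y(Ω₂)=-0.047781+0.087724i
  term(m=-3) = +0.038056+0.136694i   from Y*(Ω₁)=+0.435401-0.112515i, Y(Ω₂)=+0.005881+0.315470i
  term(m=-2) = +0.003720-0.010430i   from Y*(Ω₁)=+0.066652+0.080399i, Y(Ω₂)=-0.054154-0.091162i
  term(m=-1) = -0.088301+0.062257i   from Y*(Ω₁)=+0.152684-0.324908i, Y(Ω₂)=-0.261566-0.148856i
  term(m=+0) = +0.024476+0.000000i   from Y*(Ω₁)=+0.226999-0.000000i, Y(Ω₂)=+0.107825+0.000000i
  term(m=+1) = -0.088301-0.062257i   from Y*(Ω₁)=-0.152684-0.324908i, Y(Ω₂)=+0.261566-0.148856i
  term(m=+2) = +0.003720+0.010430i   from Y*(Ω₁)=+0.066652-0.080399i, Y(Ω₂)=-0.054154+0.091162i
  term(m=+3) = +0.038056-0.136694i   from Y*(Ω₁)=-0.435401-0.112515i, Y(Ω₂)=-0.005881+0.315470i
  term(m=+4) = +0.032199-0.026314i   from Y*(Ω₁)=+0.077153+0.409066i, Y(Ω₂)=-0.047781-0.087724i
  term(m=+5) = -0.078866+0.005613i   from Y*(Ω₁)=+0.180546-0.130459i, Y(Ω₂)=-0.301741-0.186942i
  term(m=+6) = -0.005620-0.003392i   from Y*(Ω₁)=-0.067163-0.037196i, Y(Ω₂)=+0.085437+0.003187i
  term(m=+7) = +0.003156+0.007190i   from Y*(Ω₁)=-0.001051+0.015785i, Y(Ω₂)=+0.440234-0.229249i
Σ over m = -0.166838-0.000000i; ×(4π/15) → -0.139770-0.000000i. Real part: -0.139770

-0.139770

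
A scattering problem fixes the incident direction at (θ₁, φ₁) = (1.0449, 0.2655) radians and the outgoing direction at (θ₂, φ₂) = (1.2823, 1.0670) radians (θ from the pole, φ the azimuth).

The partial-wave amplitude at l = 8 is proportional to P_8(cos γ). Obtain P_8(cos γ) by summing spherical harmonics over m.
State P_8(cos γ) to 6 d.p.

0.277920

Expand P_8 via completeness: Σ_{m} conj(Y_{8,m}) at Ω₁ times Y_{8,m} at Ω₂ —
  m=-8: Y*=(-0.084781, 0.137292)  Y=(-0.231804, -0.285471)  product (0.058845, -0.007622)
  m=-7: Y*=(-0.106299, 0.359225)  Y=(0.163938, -0.404584)  product (0.127910, 0.101898)
  m=-6: Y*=(-0.009723, 0.437831)  Y=(0.062149, -0.007419)  product (0.002644, 0.027283)
  m=-5: Y*=(0.037111, 0.149513)  Y=(-0.195093, -0.271771)  product (0.033393, -0.039255)
  m=-4: Y*=(-0.131324, -0.235441)  Y=(0.083374, -0.175098)  product (-0.052174, 0.003365)
  m=-3: Y*=(-0.213273, -0.218062)  Y=(-0.251558, 0.014962)  product (0.056913, 0.051664)
  m=-2: Y*=(0.108901, 0.063954)  Y=(-0.128213, -0.203054)  product (-0.000977, -0.030312)
  m=-1: Y*=(0.319615, 0.086910)  Y=(-0.101679, 0.184455)  product (-0.048529, 0.050118)
  m=+0: Y*=(-0.079212, -0.000000)  Y=(-0.251519, 0.000000)  product (0.019923, 0.000000)
  m=+1: Y*=(-0.319615, 0.086910)  Y=(0.101679, 0.184455)  product (-0.048529, -0.050118)
  m=+2: Y*=(0.108901, -0.063954)  Y=(-0.128213, 0.203054)  product (-0.000977, 0.030312)
  m=+3: Y*=(0.213273, -0.218062)  Y=(0.251558, 0.014962)  product (0.056913, -0.051664)
  m=+4: Y*=(-0.131324, 0.235441)  Y=(0.083374, 0.175098)  product (-0.052174, -0.003365)
  m=+5: Y*=(-0.037111, 0.149513)  Y=(0.195093, -0.271771)  product (0.033393, 0.039255)
  m=+6: Y*=(-0.009723, -0.437831)  Y=(0.062149, 0.007419)  product (0.002644, -0.027283)
  m=+7: Y*=(0.106299, 0.359225)  Y=(-0.163938, -0.404584)  product (0.127910, -0.101898)
  m=+8: Y*=(-0.084781, -0.137292)  Y=(-0.231804, 0.285471)  product (0.058845, 0.007622)
Accumulated sum (0.375975, 0.000000); after 4π/(2l+1) scaling, (0.277920, 0.000000) ⇒ P_8 = 0.277920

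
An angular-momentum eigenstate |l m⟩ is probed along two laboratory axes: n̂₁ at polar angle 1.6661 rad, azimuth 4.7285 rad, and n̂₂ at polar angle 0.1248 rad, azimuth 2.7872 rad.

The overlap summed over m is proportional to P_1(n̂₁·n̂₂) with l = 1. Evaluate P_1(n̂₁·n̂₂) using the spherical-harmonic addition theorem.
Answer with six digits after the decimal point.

-0.139286

Term-by-term m-sum for l=1 (normalisation 4π/3 = 4.188790):
  m=-1: Y*=0.00554 - 0.34388j  Y=-0.04033 - 0.01492j  product -0.00536 + 0.01379j
  m=+0: Y*=-0.04650 + 0.00000j  Y=0.48480 + 0.00000j  product -0.02254 + 0.00000j
  m=+1: Y*=-0.00554 - 0.34388j  Y=0.04033 - 0.01492j  product -0.00536 - 0.01379j
Σ over m = -0.03325 + 0.00000j; ×(4π/3) → -0.13929 + 0.00000j. Real part: -0.139286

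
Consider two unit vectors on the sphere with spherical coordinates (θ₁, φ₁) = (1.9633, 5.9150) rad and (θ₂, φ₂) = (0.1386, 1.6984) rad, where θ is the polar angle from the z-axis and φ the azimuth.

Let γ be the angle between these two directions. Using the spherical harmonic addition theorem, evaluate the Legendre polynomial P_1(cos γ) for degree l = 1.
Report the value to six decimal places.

-0.439561

Summing Y*_{l m}(θ₁,φ₁)·Y_{l m}(θ₂,φ₂) over m ∈ [−1, 1]; prefactor 4π/(2·1+1) = 4.188790:
  m=-1: Y*=+0.297827-0.114895i  Y=-0.006074-0.047344i  product -0.007249-0.013403i
  m=+0: Y*=-0.186892-0.000000i  Y=+0.483917+0.000000i  product -0.090440-0.000000i
  m=+1: Y*=-0.297827-0.114895i  Y=+0.006074-0.047344i  product -0.007249+0.013403i
Accumulated sum -0.104938+0.000000i; after 4π/(2l+1) scaling, -0.439561+0.000000i ⇒ P_1 = -0.439561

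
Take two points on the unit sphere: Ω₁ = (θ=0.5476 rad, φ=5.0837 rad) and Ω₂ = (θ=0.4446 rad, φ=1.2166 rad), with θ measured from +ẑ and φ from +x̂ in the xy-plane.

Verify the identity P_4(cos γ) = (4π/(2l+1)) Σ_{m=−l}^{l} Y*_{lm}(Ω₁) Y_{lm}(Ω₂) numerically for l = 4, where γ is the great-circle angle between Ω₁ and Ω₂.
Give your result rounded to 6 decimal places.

Addition theorem: P_4(cos γ) = (4π/9) Σ_m Y*_{lm}(Ω₁) Y_{lm}(Ω₂), m = −4…4:
  m=-4: +0.002778+0.032397i × +0.002323+0.014964i = -0.000478+0.000117i  (running Σ = -0.000478+0.000117i)
  m=-3: -0.135348+0.066530i × -0.078541+0.043748i = +0.007720-0.011146i  (running Σ = +0.007241-0.011030i)
  m=-2: -0.274058-0.251561i × -0.221108-0.189432i = +0.012943+0.107537i  (running Σ = +0.020184+0.096508i)
  m=-1: +0.160428-0.412016i × +0.172346-0.466064i = -0.164377-0.145779i  (running Σ = -0.144192-0.049271i)
  m=0: -0.028662-0.000000i × +0.190237+0.000000i = -0.005453-0.000000i  (running Σ = -0.149645-0.049271i)
  m=1: -0.160428-0.412016i × -0.172346-0.466064i = -0.164377+0.145779i  (running Σ = -0.314022+0.096508i)
  m=2: -0.274058+0.251561i × -0.221108+0.189432i = +0.012943-0.107537i  (running Σ = -0.301079-0.011030i)
  m=3: +0.135348+0.066530i × +0.078541+0.043748i = +0.007720+0.011146i  (running Σ = -0.293359+0.000117i)
  m=4: +0.002778-0.032397i × +0.002323-0.014964i = -0.000478-0.000117i  (running Σ = -0.293837+0.000000i)
Σ over m = -0.293837+0.000000i; ×(4π/9) → -0.410274+0.000000i. Real part: -0.410274

-0.410274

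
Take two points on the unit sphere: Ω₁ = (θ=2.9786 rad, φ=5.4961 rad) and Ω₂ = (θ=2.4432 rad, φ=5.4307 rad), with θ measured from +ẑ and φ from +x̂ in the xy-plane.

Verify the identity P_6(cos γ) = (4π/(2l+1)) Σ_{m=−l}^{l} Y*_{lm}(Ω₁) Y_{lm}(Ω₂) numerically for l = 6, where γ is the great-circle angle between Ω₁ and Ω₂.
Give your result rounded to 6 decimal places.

Addition theorem: P_6(cos γ) = (4π/13) Σ_m Y*_{lm}(Ω₁) Y_{lm}(Ω₂), m = −6…6:
  m=-6: Y*=(0.000000, 0.000009)  Y=(0.013373, -0.031410)  product (0.000000, 0.000000)
  m=-5: Y*=(0.000130, -0.000132)  Y=(0.061264, 0.126838)  product (0.000025, 0.000008)
  m=-4: Y*=(-0.002402, 0.000016)  Y=(-0.320596, -0.088158)  product (0.000772, 0.000207)
  m=-3: Y*=(0.015050, 0.014898)  Y=(0.381920, -0.252486)  product (0.009509, 0.001890)
  m=-2: Y*=(-0.000427, -0.126576)  Y=(-0.032348, 0.239637)  product (0.030346, 0.003992)
  m=-1: Y*=(-0.329453, 0.330566)  Y=(0.165961, 0.189868)  product (-0.117440, -0.007692)
  m=+0: Y*=(0.752283, -0.000000)  Y=(-0.328680, 0.000000)  product (-0.247260, 0.000000)
  m=+1: Y*=(0.329453, 0.330566)  Y=(-0.165961, 0.189868)  product (-0.117440, 0.007692)
  m=+2: Y*=(-0.000427, 0.126576)  Y=(-0.032348, -0.239637)  product (0.030346, -0.003992)
  m=+3: Y*=(-0.015050, 0.014898)  Y=(-0.381920, -0.252486)  product (0.009509, -0.001890)
  m=+4: Y*=(-0.002402, -0.000016)  Y=(-0.320596, 0.088158)  product (0.000772, -0.000207)
  m=+5: Y*=(-0.000130, -0.000132)  Y=(-0.061264, 0.126838)  product (0.000025, -0.000008)
  m=+6: Y*=(0.000000, -0.000009)  Y=(0.013373, 0.031410)  product (0.000000, -0.000000)
Accumulated sum (-0.400837, -0.000000); after 4π/(2l+1) scaling, (-0.387467, -0.000000) ⇒ P_6 = -0.387467

-0.387467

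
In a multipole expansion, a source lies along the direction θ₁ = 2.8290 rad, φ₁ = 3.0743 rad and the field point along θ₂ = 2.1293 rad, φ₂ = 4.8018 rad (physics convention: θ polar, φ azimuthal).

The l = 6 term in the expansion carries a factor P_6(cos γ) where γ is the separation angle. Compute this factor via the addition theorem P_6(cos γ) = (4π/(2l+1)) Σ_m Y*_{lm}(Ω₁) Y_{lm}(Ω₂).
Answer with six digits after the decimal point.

Addition theorem: P_6(cos γ) = (4π/13) Σ_m Y*_{lm}(Ω₁) Y_{lm}(Ω₂), m = −6…6:
  term(m=-6) = -0.000043+0.000059i   from Y*(Ω₁)=+0.000376-0.000161i, Y(Ω₂)=-0.154456+0.091845i
  term(m=-5) = -0.001202-0.001207i   from Y*(Ω₁)=+0.004134-0.001446i, Y(Ω₂)=-0.168160-0.350752i
  term(m=-4) = +0.008926-0.006465i   from Y*(Ω₁)=+0.027561-0.007603i, Y(Ω₂)=+0.361097-0.134948i
  term(m=-3) = +0.001064+0.002094i   from Y*(Ω₁)=+0.122913-0.025156i, Y(Ω₂)=+0.004963+0.018055i
  term(m=-2) = +0.117185-0.037978i   from Y*(Ω₁)=+0.358822-0.048586i, Y(Ω₂)=+0.334776-0.060512i
  term(m=-1) = +0.014005+0.088640i   from Y*(Ω₁)=+0.588238-0.039644i, Y(Ω₂)=+0.013591+0.151604i
  term(m=+0) = +0.063436+0.000000i   from Y*(Ω₁)=+0.209602-0.000000i, Y(Ω₂)=+0.302650+0.000000i
  term(m=+1) = +0.014005-0.088640i   from Y*(Ω₁)=-0.588238-0.039644i, Y(Ω₂)=-0.013591+0.151604i
  term(m=+2) = +0.117185+0.037978i   from Y*(Ω₁)=+0.358822+0.048586i, Y(Ω₂)=+0.334776+0.060512i
  term(m=+3) = +0.001064-0.002094i   from Y*(Ω₁)=-0.122913-0.025156i, Y(Ω₂)=-0.004963+0.018055i
  term(m=+4) = +0.008926+0.006465i   from Y*(Ω₁)=+0.027561+0.007603i, Y(Ω₂)=+0.361097+0.134948i
  term(m=+5) = -0.001202+0.001207i   from Y*(Ω₁)=-0.004134-0.001446i, Y(Ω₂)=+0.168160-0.350752i
  term(m=+6) = -0.000043-0.000059i   from Y*(Ω₁)=+0.000376+0.000161i, Y(Ω₂)=-0.154456-0.091845i
Total Σ_m = +0.343306+0.000000i. Multiply by 0.966644: +0.331855+0.000000i. P_6(cos γ) = 0.331855

0.331855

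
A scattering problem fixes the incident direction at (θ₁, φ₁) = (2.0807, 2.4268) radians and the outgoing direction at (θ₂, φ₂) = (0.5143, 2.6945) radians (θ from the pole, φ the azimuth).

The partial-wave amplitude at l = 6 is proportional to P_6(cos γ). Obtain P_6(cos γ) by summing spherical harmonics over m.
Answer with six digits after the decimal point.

-0.311721

Addition theorem: P_6(cos γ) = (4π/13) Σ_m Y*_{lm}(Ω₁) Y_{lm}(Ω₂), m = −6…6:
  m=-6: Y*=(-0.087782, 0.194666)  Y=(-0.006137, 0.003033)  product (-0.000052, -0.001461)
  m=-5: Y*=(-0.375615, 0.173344)  Y=(0.025887, -0.033036)  product (-0.003997, 0.016896)
  m=-4: Y*=(-0.322226, -0.093503)  Y=(-0.033095, 0.149700)  product (0.024661, -0.045143)
  m=-3: Y*=(0.043522, 0.067368)  Y=(-0.081990, -0.350932)  product (0.020073, -0.020797)
  m=-2: Y*=(-0.049420, 0.347642)  Y=(0.311743, 0.388188)  product (-0.150356, 0.089191)
  m=-1: Y*=(-0.036331, 0.031532)  Y=(-0.194231, -0.093129)  product (0.009993, -0.002741)
  m=+0: Y*=(0.334372, -0.000000)  Y=(-0.368219, 0.000000)  product (-0.123122, 0.000000)
  m=+1: Y*=(0.036331, 0.031532)  Y=(0.194231, -0.093129)  product (0.009993, 0.002741)
  m=+2: Y*=(-0.049420, -0.347642)  Y=(0.311743, -0.388188)  product (-0.150356, -0.089191)
  m=+3: Y*=(-0.043522, 0.067368)  Y=(0.081990, -0.350932)  product (0.020073, 0.020797)
  m=+4: Y*=(-0.322226, 0.093503)  Y=(-0.033095, -0.149700)  product (0.024661, 0.045143)
  m=+5: Y*=(0.375615, 0.173344)  Y=(-0.025887, -0.033036)  product (-0.003997, -0.016896)
  m=+6: Y*=(-0.087782, -0.194666)  Y=(-0.006137, -0.003033)  product (-0.000052, 0.001461)
Accumulated sum (-0.322478, 0.000000); after 4π/(2l+1) scaling, (-0.311721, 0.000000) ⇒ P_6 = -0.311721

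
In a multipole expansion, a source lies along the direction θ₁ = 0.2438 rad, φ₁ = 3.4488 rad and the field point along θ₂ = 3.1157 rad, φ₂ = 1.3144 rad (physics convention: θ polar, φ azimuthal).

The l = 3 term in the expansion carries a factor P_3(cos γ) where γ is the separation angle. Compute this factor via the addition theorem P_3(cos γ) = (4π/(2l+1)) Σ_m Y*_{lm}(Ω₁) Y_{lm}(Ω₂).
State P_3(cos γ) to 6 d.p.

-0.845890

Term-by-term m-sum for l=3 (normalisation 4π/7 = 1.795196):
  m=-3: (-0.003548, -0.004675) × (-0.000005, 0.000005) = (0.000000, 0.000000)  (running Σ = (0.000000, 0.000000))
  m=-2: (0.047221, 0.033315) × (0.000597, 0.000336) = (0.000017, 0.000036)  (running Σ = (0.000017, 0.000036))
  m=-1: (-0.275778, -0.087491) × (0.008480, -0.032347) = (-0.005169, 0.008179)  (running Σ = (-0.005152, 0.008214))
  m=0: (0.618771, -0.000000) × (-0.744852, 0.000000) = (-0.460893, 0.000000)  (running Σ = (-0.466045, 0.008214))
  m=1: (0.275778, -0.087491) × (-0.008480, -0.032347) = (-0.005169, -0.008179)  (running Σ = (-0.471214, 0.000036))
  m=2: (0.047221, -0.033315) × (0.000597, -0.000336) = (0.000017, -0.000036)  (running Σ = (-0.471197, 0.000000))
  m=3: (0.003548, -0.004675) × (0.000005, 0.000005) = (0.000000, -0.000000)  (running Σ = (-0.471197, 0.000000))
Σ over m = (-0.471197, 0.000000); ×(4π/7) → (-0.845890, 0.000000). Real part: -0.845890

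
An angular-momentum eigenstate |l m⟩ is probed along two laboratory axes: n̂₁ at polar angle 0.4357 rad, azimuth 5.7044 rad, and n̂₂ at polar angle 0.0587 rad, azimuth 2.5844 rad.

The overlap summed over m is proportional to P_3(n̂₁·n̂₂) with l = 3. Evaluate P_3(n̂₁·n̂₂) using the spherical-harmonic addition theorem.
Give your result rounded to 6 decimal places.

Summing Y*_{l m}(θ₁,φ₁)·Y_{l m}(θ₂,φ₂) over m ∈ [−3, 3]; prefactor 4π/(2·3+1) = 1.795196:
  [-3]  conj(Y_{3,-3})(Ω₁) = -0.00517 - 0.03094j ; Y_{3,-3}(Ω₂) = 0.00001 - 0.00008j ; Δ = -0.00000 + 0.00000j
  [-2]  conj(Y_{3,-2})(Ω₁) = 0.06627 - 0.15114j ; Y_{3,-2}(Ω₂) = 0.00155 + 0.00315j ; Δ = 0.00058 - 0.00003j
  [-1]  conj(Y_{3,-1})(Ω₁) = 0.35503 - 0.23199j ; Y_{3,-1}(Ω₂) = -0.06409 - 0.03993j ; Δ = -0.03202 + 0.00069j
  [+0]  conj(Y_{3,0})(Ω₁) = 0.37532 + 0.00000j ; Y_{3,0}(Ω₂) = 0.73866 + 0.00000j ; Δ = 0.27723 + 0.00000j
  [+1]  conj(Y_{3,1})(Ω₁) = -0.35503 - 0.23199j ; Y_{3,1}(Ω₂) = 0.06409 - 0.03993j ; Δ = -0.03202 - 0.00069j
  [+2]  conj(Y_{3,2})(Ω₁) = 0.06627 + 0.15114j ; Y_{3,2}(Ω₂) = 0.00155 - 0.00315j ; Δ = 0.00058 + 0.00003j
  [+3]  conj(Y_{3,3})(Ω₁) = 0.00517 - 0.03094j ; Y_{3,3}(Ω₂) = -0.00001 - 0.00008j ; Δ = -0.00000 - 0.00000j
Accumulated sum 0.21435 - 0.00000j; after 4π/(2l+1) scaling, 0.38480 - 0.00000j ⇒ P_3 = 0.384798

0.384798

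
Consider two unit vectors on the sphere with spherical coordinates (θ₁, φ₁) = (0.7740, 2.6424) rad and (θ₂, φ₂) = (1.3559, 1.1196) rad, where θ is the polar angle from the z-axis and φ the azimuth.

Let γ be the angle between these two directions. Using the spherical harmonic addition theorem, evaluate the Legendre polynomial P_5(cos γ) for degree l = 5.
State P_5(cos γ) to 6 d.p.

0.293447

Term-by-term m-sum for l=5 (normalisation 4π/11 = 1.142397):
  m=-5: Y*=(0.061862, 0.046603)  Y=(0.319905, 0.261450)  product (0.007606, 0.031082)
  m=-4: Y*=(-0.103538, -0.228180)  Y=(-0.066119, 0.277395)  product (0.070142, -0.013634)
  m=-3: Y*=(-0.031138, 0.424509)  Y=(0.186103, -0.041071)  product (0.011640, 0.080281)
  m=-2: Y*=(0.171345, -0.265908)  Y=(0.184624, 0.233802)  product (0.093804, -0.009032)
  m=-1: Y*=(0.131200, -0.071538)  Y=(0.055504, -0.114552)  product (-0.000913, -0.019000)
  m=+0: Y*=(-0.361431, -0.000000)  Y=(0.297951, 0.000000)  product (-0.107689, -0.000000)
  m=+1: Y*=(-0.131200, -0.071538)  Y=(-0.055504, -0.114552)  product (-0.000913, 0.019000)
  m=+2: Y*=(0.171345, 0.265908)  Y=(0.184624, -0.233802)  product (0.093804, 0.009032)
  m=+3: Y*=(0.031138, 0.424509)  Y=(-0.186103, -0.041071)  product (0.011640, -0.080281)
  m=+4: Y*=(-0.103538, 0.228180)  Y=(-0.066119, -0.277395)  product (0.070142, 0.013634)
  m=+5: Y*=(-0.061862, 0.046603)  Y=(-0.319905, 0.261450)  product (0.007606, -0.031082)
Accumulated sum (0.256870, 0.000000); after 4π/(2l+1) scaling, (0.293447, 0.000000) ⇒ P_5 = 0.293447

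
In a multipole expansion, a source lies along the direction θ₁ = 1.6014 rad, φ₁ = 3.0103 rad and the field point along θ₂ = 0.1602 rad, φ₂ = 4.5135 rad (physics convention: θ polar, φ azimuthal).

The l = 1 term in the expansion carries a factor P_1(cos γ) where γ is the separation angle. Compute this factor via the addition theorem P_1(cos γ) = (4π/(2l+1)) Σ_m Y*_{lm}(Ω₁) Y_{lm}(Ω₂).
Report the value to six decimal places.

-0.019438

Summing Y*_{l m}(θ₁,φ₁)·Y_{l m}(θ₂,φ₂) over m ∈ [−1, 1]; prefactor 4π/(2·1+1) = 4.188790:
  m=-1: (-0.342360, 0.045209) × (-0.010889, 0.054025) = (0.001286, -0.018988)  (running Σ = (0.001286, -0.018988))
  m=0: (-0.014951, -0.000000) × (0.482346, 0.000000) = (-0.007211, -0.000000)  (running Σ = (-0.005926, -0.018988))
  m=1: (0.342360, 0.045209) × (0.010889, 0.054025) = (0.001286, 0.018988)  (running Σ = (-0.004640, 0.000000))
Accumulated sum (-0.004640, 0.000000); after 4π/(2l+1) scaling, (-0.019438, 0.000000) ⇒ P_1 = -0.019438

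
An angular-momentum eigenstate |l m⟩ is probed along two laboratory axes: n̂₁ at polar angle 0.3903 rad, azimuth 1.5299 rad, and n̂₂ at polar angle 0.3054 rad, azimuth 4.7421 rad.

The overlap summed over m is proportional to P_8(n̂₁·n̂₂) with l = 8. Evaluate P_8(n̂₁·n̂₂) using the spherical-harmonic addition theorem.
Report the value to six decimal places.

Term-by-term m-sum for l=8 (normalisation 4π/17 = 0.739198):
  [-8]  conj(Y_{8,-8})(Ω₁) = 0.00021 - 0.00007j ; Y_{8,-8}(Ω₂) = 0.00003 - 0.00001j ; Δ = 0.00000 - 0.00000j
  [-7]  conj(Y_{8,-7})(Ω₁) = -0.00062 - 0.00211j ; Y_{8,-7}(Ω₂) = -0.00009 - 0.00043j ; Δ = -0.00000 + 0.00000j
  [-6]  conj(Y_{8,-6})(Ω₁) = -0.01310 + 0.00328j ; Y_{8,-6}(Ω₂) = -0.00346 + 0.00062j ; Δ = 0.00004 - 0.00002j
  [-5]  conj(Y_{8,-5})(Ω₁) = 0.01197 + 0.05770j ; Y_{8,-5}(Ω₂) = 0.00300 + 0.02006j ; Δ = -0.00112 + 0.00041j
  [-4]  conj(Y_{8,-4})(Ω₁) = 0.18399 - 0.03037j ; Y_{8,-4}(Ω₂) = 0.08546 - 0.01020j ; Δ = 0.01541 - 0.00447j
  [-3]  conj(Y_{8,-3})(Ω₁) = -0.05058 - 0.41018j ; Y_{8,-3}(Ω₂) = -0.02342 - 0.26203j ; Δ = -0.10630 + 0.02286j
  [-2]  conj(Y_{8,-2})(Ω₁) = -0.56224 + 0.04609j ; Y_{8,-2}(Ω₂) = -0.53328 + 0.03173j ; Δ = 0.29837 - 0.04242j
  [-1]  conj(Y_{8,-1})(Ω₁) = 0.01040 + 0.25405j ; Y_{8,-1}(Ω₂) = 0.01648 + 0.55446j ; Δ = -0.14069 + 0.00995j
  [+0]  conj(Y_{8,0})(Ω₁) = -0.41056 + 0.00000j ; Y_{8,0}(Ω₂) = -0.11204 + 0.00000j ; Δ = 0.04600 + 0.00000j
  [+1]  conj(Y_{8,1})(Ω₁) = -0.01040 + 0.25405j ; Y_{8,1}(Ω₂) = -0.01648 + 0.55446j ; Δ = -0.14069 - 0.00995j
  [+2]  conj(Y_{8,2})(Ω₁) = -0.56224 - 0.04609j ; Y_{8,2}(Ω₂) = -0.53328 - 0.03173j ; Δ = 0.29837 + 0.04242j
  [+3]  conj(Y_{8,3})(Ω₁) = 0.05058 - 0.41018j ; Y_{8,3}(Ω₂) = 0.02342 - 0.26203j ; Δ = -0.10630 - 0.02286j
  [+4]  conj(Y_{8,4})(Ω₁) = 0.18399 + 0.03037j ; Y_{8,4}(Ω₂) = 0.08546 + 0.01020j ; Δ = 0.01541 + 0.00447j
  [+5]  conj(Y_{8,5})(Ω₁) = -0.01197 + 0.05770j ; Y_{8,5}(Ω₂) = -0.00300 + 0.02006j ; Δ = -0.00112 - 0.00041j
  [+6]  conj(Y_{8,6})(Ω₁) = -0.01310 - 0.00328j ; Y_{8,6}(Ω₂) = -0.00346 - 0.00062j ; Δ = 0.00004 + 0.00002j
  [+7]  conj(Y_{8,7})(Ω₁) = 0.00062 - 0.00211j ; Y_{8,7}(Ω₂) = 0.00009 - 0.00043j ; Δ = -0.00000 - 0.00000j
  [+8]  conj(Y_{8,8})(Ω₁) = 0.00021 + 0.00007j ; Y_{8,8}(Ω₂) = 0.00003 + 0.00001j ; Δ = 0.00000 + 0.00000j
Σ over m = 0.17745 + 0.00000j; ×(4π/17) → 0.13117 + 0.00000j. Real part: 0.131170

0.131170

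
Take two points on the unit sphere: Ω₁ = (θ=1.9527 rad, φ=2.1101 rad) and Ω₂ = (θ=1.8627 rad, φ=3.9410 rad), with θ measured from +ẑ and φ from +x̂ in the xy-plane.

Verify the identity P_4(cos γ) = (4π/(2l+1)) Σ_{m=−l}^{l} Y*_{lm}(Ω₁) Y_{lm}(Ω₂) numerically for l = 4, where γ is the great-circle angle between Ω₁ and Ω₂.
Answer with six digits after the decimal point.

Expand P_4 via completeness: Σ_{m} conj(Y_{4,m}) at Ω₁ times Y_{4,m} at Ω₂ —
  m=-4: -0.181585+0.273315i × -0.371687+0.020850i = +0.061794-0.105374i  (running Σ = +0.061794-0.105374i)
  m=-3: -0.372337-0.017556i × -0.232928-0.214128i = +0.082969+0.083817i  (running Σ = +0.144763-0.021557i)
  m=-2: +0.003774+0.007039i × +0.003613+0.128904i = -0.000894+0.000512i  (running Σ = +0.143869-0.021045i)
  m=-1: -0.170371+0.284672i × -0.219992+0.226244i = -0.026925-0.101171i  (running Σ = +0.116944-0.122216i)
  m=0: -0.052010-0.000000i × +0.079931+0.000000i = -0.004157-0.000000i  (running Σ = +0.112787-0.122216i)
  m=1: +0.170371+0.284672i × +0.219992+0.226244i = -0.026925+0.101171i  (running Σ = +0.085862-0.021045i)
  m=2: +0.003774-0.007039i × +0.003613-0.128904i = -0.000894-0.000512i  (running Σ = +0.084968-0.021557i)
  m=3: +0.372337-0.017556i × +0.232928-0.214128i = +0.082969-0.083817i  (running Σ = +0.167937-0.105374i)
  m=4: -0.181585-0.273315i × -0.371687-0.020850i = +0.061794+0.105374i  (running Σ = +0.229731+0.000000i)
Total Σ_m = +0.229731+0.000000i. Multiply by 1.396263: +0.320765+0.000000i. P_4(cos γ) = 0.320765

0.320765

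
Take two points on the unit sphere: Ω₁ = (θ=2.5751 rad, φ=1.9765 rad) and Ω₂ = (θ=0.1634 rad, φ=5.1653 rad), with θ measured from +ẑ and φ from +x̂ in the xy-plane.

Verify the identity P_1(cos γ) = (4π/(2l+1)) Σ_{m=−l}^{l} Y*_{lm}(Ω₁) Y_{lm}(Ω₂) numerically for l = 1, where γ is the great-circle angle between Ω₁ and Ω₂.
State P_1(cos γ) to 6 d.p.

Expand P_1 via completeness: Σ_{m} conj(Y_{1,m}) at Ω₁ times Y_{1,m} at Ω₂ —
  [-1]  conj(Y_{1,-1})(Ω₁) = -0.07318 + 0.17037j ; Y_{1,-1}(Ω₂) = 0.02459 + 0.05054j ; Δ = -0.01041 + 0.00049j
  [+0]  conj(Y_{1,0})(Ω₁) = -0.41228 + 0.00000j ; Y_{1,0}(Ω₂) = 0.48209 + 0.00000j ; Δ = -0.19876 + 0.00000j
  [+1]  conj(Y_{1,1})(Ω₁) = 0.07318 + 0.17037j ; Y_{1,1}(Ω₂) = -0.02459 + 0.05054j ; Δ = -0.01041 - 0.00049j
Σ over m = -0.21958 + 0.00000j; ×(4π/3) → -0.91975 + 0.00000j. Real part: -0.919755

-0.919755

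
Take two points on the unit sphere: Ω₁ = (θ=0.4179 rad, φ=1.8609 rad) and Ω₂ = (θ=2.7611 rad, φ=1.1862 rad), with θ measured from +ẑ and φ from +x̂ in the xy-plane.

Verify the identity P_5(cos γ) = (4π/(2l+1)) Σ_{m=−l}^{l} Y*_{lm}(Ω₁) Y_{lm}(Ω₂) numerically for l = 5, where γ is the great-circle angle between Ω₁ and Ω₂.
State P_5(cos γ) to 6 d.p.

Term-by-term m-sum for l=5 (normalisation 4π/11 = 1.142397):
  term(m=-5) = (-0.000016, -0.000004)   from Y*(Ω₁)=(-0.005073, 0.000613), Y(Ω₂)=(0.003078, 0.001131)
  term(m=-4) = (0.000852, -0.000404)   from Y*(Ω₁)=(0.014518, 0.033369), Y(Ω₂)=(-0.000840, -0.025909)
  term(m=-3) = (-0.007905, 0.016227)   from Y*(Ω₁)=(0.115229, -0.097151), Y(Ω₂)=(-0.109499, 0.048507)
  term(m=-2) = (-0.029043, -0.129029)   from Y*(Ω₁)=(-0.321308, -0.210606), Y(Ω₂)=(0.247340, 0.239451)
  term(m=-1) = (0.216833, 0.173452)   from Y*(Ω₁)=(-0.147162, 0.492964), Y(Ω₂)=(0.202500, -0.500307)
  term(m=+0) = (-0.008310, 0.000000)   from Y*(Ω₁)=(0.051890, -0.000000), Y(Ω₂)=(-0.160143, 0.000000)
  term(m=+1) = (0.216833, -0.173452)   from Y*(Ω₁)=(0.147162, 0.492964), Y(Ω₂)=(-0.202500, -0.500307)
  term(m=+2) = (-0.029043, 0.129029)   from Y*(Ω₁)=(-0.321308, 0.210606), Y(Ω₂)=(0.247340, -0.239451)
  term(m=+3) = (-0.007905, -0.016227)   from Y*(Ω₁)=(-0.115229, -0.097151), Y(Ω₂)=(0.109499, 0.048507)
  term(m=+4) = (0.000852, 0.000404)   from Y*(Ω₁)=(0.014518, -0.033369), Y(Ω₂)=(-0.000840, 0.025909)
  term(m=+5) = (-0.000016, 0.000004)   from Y*(Ω₁)=(0.005073, 0.000613), Y(Ω₂)=(-0.003078, 0.001131)
Σ over m = (0.353133, 0.000000); ×(4π/11) → (0.403418, 0.000000). Real part: 0.403418

0.403418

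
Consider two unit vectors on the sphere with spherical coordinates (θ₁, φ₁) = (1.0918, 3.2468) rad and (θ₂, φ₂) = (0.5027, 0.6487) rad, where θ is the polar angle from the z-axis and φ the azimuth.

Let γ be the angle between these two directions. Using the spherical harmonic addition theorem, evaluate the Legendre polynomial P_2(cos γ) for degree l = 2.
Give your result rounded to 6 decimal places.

-0.497844

Addition theorem: P_2(cos γ) = (4π/5) Σ_m Y*_{lm}(Ω₁) Y_{lm}(Ω₂), m = −2…2:
  m=-2: +0.297513+0.063542i × +0.024210-0.086334i = +0.012688-0.024147i  (running Σ = +0.012688-0.024147i)
  m=-1: -0.314240-0.033183i × +0.259908-0.197050i = -0.088212+0.053297i  (running Σ = -0.075524+0.029150i)
  m=0: -0.114407-0.000000i × +0.411153+0.000000i = -0.047039-0.000000i  (running Σ = -0.122562+0.029150i)
  m=1: +0.314240-0.033183i × -0.259908-0.197050i = -0.088212-0.053297i  (running Σ = -0.210774-0.024147i)
  m=2: +0.297513-0.063542i × +0.024210+0.086334i = +0.012688+0.024147i  (running Σ = -0.198086+0.000000i)
Σ over m = -0.198086+0.000000i; ×(4π/5) → -0.497844+0.000000i. Real part: -0.497844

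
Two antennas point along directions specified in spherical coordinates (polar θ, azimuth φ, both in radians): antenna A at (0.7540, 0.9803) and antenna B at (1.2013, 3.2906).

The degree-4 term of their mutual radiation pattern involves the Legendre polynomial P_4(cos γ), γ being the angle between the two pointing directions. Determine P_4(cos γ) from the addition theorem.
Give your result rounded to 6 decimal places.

Addition theorem: P_4(cos γ) = (4π/9) Σ_m Y*_{lm}(Ω₁) Y_{lm}(Ω₂), m = −4…4:
  term(m=-4) = (-0.031974, -0.005936)   from Y*(Ω₁)=(-0.069116, -0.068320), Y(Ω₂)=(0.276926, -0.187845)
  term(m=-3) = (0.085560, -0.064735)   from Y*(Ω₁)=(-0.286828, 0.058350), Y(Ω₂)=(-0.330532, 0.158453)
  term(m=-2) = (0.000989, -0.010746)   from Y*(Ω₁)=(-0.162014, 0.394362), Y(Ω₂)=(-0.024197, 0.007432)
  term(m=-1) = (0.038070, 0.041735)   from Y*(Ω₁)=(0.094591, 0.141123), Y(Ω₂)=(0.328824, -0.049363)
  term(m=+0) = (0.010864, 0.000000)   from Y*(Ω₁)=(-0.323561, -0.000000), Y(Ω₂)=(-0.033577, 0.000000)
  term(m=+1) = (0.038070, -0.041735)   from Y*(Ω₁)=(-0.094591, 0.141123), Y(Ω₂)=(-0.328824, -0.049363)
  term(m=+2) = (0.000989, 0.010746)   from Y*(Ω₁)=(-0.162014, -0.394362), Y(Ω₂)=(-0.024197, -0.007432)
  term(m=+3) = (0.085560, 0.064735)   from Y*(Ω₁)=(0.286828, 0.058350), Y(Ω₂)=(0.330532, 0.158453)
  term(m=+4) = (-0.031974, 0.005936)   from Y*(Ω₁)=(-0.069116, 0.068320), Y(Ω₂)=(0.276926, 0.187845)
Σ over m = (0.196156, -0.000000); ×(4π/9) → (0.273885, -0.000000). Real part: 0.273885

0.273885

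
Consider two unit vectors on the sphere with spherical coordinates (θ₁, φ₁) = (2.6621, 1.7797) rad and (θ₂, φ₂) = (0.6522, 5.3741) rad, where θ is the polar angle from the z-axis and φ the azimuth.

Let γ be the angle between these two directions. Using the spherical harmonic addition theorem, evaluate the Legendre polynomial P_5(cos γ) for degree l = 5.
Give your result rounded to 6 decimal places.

-0.445616

Term-by-term m-sum for l=5 (normalisation 4π/11 = 1.142397):
  m=-5: Y*=(-0.008386, 0.004872)  Y=(-0.006353, -0.037694)  product (0.000237, 0.000285)
  m=-4: Y*=(-0.039561, -0.043748)  Y=(-0.139306, -0.075156)  product (0.002223, 0.009068)
  m=-3: Y*=(0.121206, -0.167391)  Y=(-0.331677, 0.145871)  product (-0.015784, 0.073200)
  m=-2: Y*=(0.398228, 0.176791)  Y=(-0.108720, 0.430496)  product (-0.119404, 0.152215)
  m=-1: Y*=(-0.091685, 0.432486)  Y=(0.063933, 0.082087)  product (-0.041363, 0.020124)
  m=+0: Y*=(0.110468, -0.000000)  Y=(-0.379208, 0.000000)  product (-0.041890, 0.000000)
  m=+1: Y*=(0.091685, 0.432486)  Y=(-0.063933, 0.082087)  product (-0.041363, -0.020124)
  m=+2: Y*=(0.398228, -0.176791)  Y=(-0.108720, -0.430496)  product (-0.119404, -0.152215)
  m=+3: Y*=(-0.121206, -0.167391)  Y=(0.331677, 0.145871)  product (-0.015784, -0.073200)
  m=+4: Y*=(-0.039561, 0.043748)  Y=(-0.139306, 0.075156)  product (0.002223, -0.009068)
  m=+5: Y*=(0.008386, 0.004872)  Y=(0.006353, -0.037694)  product (0.000237, -0.000285)
Σ over m = (-0.390071, 0.000000); ×(4π/11) → (-0.445616, 0.000000). Real part: -0.445616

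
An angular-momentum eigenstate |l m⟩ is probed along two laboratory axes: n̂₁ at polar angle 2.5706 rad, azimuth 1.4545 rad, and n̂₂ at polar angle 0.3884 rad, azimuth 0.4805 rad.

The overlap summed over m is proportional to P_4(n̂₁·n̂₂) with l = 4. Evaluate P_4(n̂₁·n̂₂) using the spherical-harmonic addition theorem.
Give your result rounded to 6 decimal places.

Expand P_4 via completeness: Σ_{m} conj(Y_{4,m}) at Ω₁ times Y_{4,m} at Ω₂ —
  m=-4: (0.033747, -0.016938) × (-0.003132, -0.008547) = (-0.000250, -0.000235)  (running Σ = (-0.000250, -0.000235))
  m=-3: (0.056836, 0.156242) × (0.008113, -0.062395) = (0.010210, -0.002279)  (running Σ = (0.009959, -0.002514))
  m=-2: (-0.376085, 0.089087) × (0.137275, -0.196495) = (-0.034122, 0.086128)  (running Σ = (-0.024163, 0.083614))
  m=-1: (-0.048808, -0.417789) × (0.440543, -0.229632) = (-0.117439, -0.172846)  (running Σ = (-0.141602, -0.089232))
  m=0: (-0.073819, -0.000000) × (0.315572, 0.000000) = (-0.023295, -0.000000)  (running Σ = (-0.164897, -0.089232))
  m=1: (0.048808, -0.417789) × (-0.440543, -0.229632) = (-0.117439, 0.172846)  (running Σ = (-0.282337, 0.083614))
  m=2: (-0.376085, -0.089087) × (0.137275, 0.196495) = (-0.034122, -0.086128)  (running Σ = (-0.316458, -0.002514))
  m=3: (-0.056836, 0.156242) × (-0.008113, -0.062395) = (0.010210, 0.002279)  (running Σ = (-0.306249, -0.000235))
  m=4: (0.033747, 0.016938) × (-0.003132, 0.008547) = (-0.000250, 0.000235)  (running Σ = (-0.306499, 0.000000))
Accumulated sum (-0.306499, 0.000000); after 4π/(2l+1) scaling, (-0.427954, 0.000000) ⇒ P_4 = -0.427954

-0.427954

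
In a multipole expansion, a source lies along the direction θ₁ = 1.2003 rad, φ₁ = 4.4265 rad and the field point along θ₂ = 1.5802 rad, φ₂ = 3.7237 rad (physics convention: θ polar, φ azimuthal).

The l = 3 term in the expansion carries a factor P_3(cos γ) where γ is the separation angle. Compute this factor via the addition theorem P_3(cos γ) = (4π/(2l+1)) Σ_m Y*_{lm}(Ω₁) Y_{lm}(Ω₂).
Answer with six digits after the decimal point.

-0.175157

Addition theorem: P_3(cos γ) = (4π/7) Σ_m Y*_{lm}(Ω₁) Y_{lm}(Ω₂), m = −3…3:
  [-3]  conj(Y_{3,-3})(Ω₁) = 0.25558 + 0.22107j ; Y_{3,-3}(Ω₂) = 0.07285 + 0.41076j ; Δ = -0.07219 + 0.12109j
  [-2]  conj(Y_{3,-2})(Ω₁) = -0.27038 + 0.17399j ; Y_{3,-2}(Ω₂) = -0.00380 + 0.00883j ; Δ = -0.00051 - 0.00305j
  [-1]  conj(Y_{3,-1})(Ω₁) = 0.02927 + 0.09957j ; Y_{3,-1}(Ω₂) = 0.26982 - 0.17759j ; Δ = 0.02558 + 0.02167j
  [+0]  conj(Y_{3,0})(Ω₁) = -0.31679 + 0.00000j ; Y_{3,0}(Ω₂) = 0.01053 + 0.00000j ; Δ = -0.00333 + 0.00000j
  [+1]  conj(Y_{3,1})(Ω₁) = -0.02927 + 0.09957j ; Y_{3,1}(Ω₂) = -0.26982 - 0.17759j ; Δ = 0.02558 - 0.02167j
  [+2]  conj(Y_{3,2})(Ω₁) = -0.27038 - 0.17399j ; Y_{3,2}(Ω₂) = -0.00380 - 0.00883j ; Δ = -0.00051 + 0.00305j
  [+3]  conj(Y_{3,3})(Ω₁) = -0.25558 + 0.22107j ; Y_{3,3}(Ω₂) = -0.07285 + 0.41076j ; Δ = -0.07219 - 0.12109j
Σ over m = -0.09757 + 0.00000j; ×(4π/7) → -0.17516 + 0.00000j. Real part: -0.175157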